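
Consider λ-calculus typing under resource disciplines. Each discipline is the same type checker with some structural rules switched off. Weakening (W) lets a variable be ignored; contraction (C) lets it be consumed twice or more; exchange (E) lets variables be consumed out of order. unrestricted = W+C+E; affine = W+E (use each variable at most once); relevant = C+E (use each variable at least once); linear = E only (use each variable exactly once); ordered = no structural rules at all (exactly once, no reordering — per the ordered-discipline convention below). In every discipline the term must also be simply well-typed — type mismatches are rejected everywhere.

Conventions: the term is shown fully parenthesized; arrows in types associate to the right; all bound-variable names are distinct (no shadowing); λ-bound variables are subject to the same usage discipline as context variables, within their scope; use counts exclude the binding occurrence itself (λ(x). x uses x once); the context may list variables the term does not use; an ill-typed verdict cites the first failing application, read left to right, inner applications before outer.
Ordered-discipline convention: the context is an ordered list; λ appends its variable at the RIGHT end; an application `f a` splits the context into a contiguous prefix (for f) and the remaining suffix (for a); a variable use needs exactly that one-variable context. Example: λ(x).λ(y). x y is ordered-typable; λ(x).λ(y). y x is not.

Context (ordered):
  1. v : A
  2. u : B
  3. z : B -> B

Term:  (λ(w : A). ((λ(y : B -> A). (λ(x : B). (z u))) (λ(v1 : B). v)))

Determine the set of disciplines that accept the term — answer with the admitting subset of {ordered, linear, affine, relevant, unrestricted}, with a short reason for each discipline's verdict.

admitted by: affine, unrestricted
counts: v=1; u=1; z=1; w (bound)=0; y (bound)=0; x (bound)=0; v1 (bound)=0
uses in reading order: z, u, v
typing: the term checks, with type A -> B -> B
ordered: ✗ — w, y, x, v1 never used (weakening)
linear: ✗ — w, y, x, v1 never used (weakening)
affine: ✓ — none of v, u, z, w, y, x, v1 used more than once
relevant: ✗ — w, y, x, v1 never used (weakening)
unrestricted: ✓ — simply typable at A -> B -> B; W, C, E all held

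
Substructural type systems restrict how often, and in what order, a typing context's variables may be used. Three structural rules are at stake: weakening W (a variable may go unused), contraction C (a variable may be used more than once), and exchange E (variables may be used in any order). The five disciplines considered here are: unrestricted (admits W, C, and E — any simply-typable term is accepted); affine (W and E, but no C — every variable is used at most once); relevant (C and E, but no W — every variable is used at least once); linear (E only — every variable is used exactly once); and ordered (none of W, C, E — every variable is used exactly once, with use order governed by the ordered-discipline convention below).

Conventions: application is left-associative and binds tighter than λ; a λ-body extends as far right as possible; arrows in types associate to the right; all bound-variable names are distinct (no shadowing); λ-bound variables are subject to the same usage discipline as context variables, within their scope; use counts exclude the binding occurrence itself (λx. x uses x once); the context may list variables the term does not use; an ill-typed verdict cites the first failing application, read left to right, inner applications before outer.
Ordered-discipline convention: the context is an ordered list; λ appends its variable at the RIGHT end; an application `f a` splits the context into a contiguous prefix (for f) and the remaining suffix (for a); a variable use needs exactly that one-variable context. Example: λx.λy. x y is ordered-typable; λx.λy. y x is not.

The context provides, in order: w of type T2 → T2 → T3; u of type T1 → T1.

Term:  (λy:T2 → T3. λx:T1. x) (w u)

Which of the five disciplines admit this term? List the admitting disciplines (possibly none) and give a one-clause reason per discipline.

accepted by: none
usage: w ×1, u ×1, y (bound) ×0, x (bound) ×1
uses in reading order: x, w, u
typing: ill-typed: an application expects T2 but receives T1 → T1
ordered: ✗, fails simple typing
linear: ✗, a type mismatch blocks all five
affine: ✗, the type mismatch rejects it
relevant: ✗, not simply typable
unrestricted: ✗, fails simple typing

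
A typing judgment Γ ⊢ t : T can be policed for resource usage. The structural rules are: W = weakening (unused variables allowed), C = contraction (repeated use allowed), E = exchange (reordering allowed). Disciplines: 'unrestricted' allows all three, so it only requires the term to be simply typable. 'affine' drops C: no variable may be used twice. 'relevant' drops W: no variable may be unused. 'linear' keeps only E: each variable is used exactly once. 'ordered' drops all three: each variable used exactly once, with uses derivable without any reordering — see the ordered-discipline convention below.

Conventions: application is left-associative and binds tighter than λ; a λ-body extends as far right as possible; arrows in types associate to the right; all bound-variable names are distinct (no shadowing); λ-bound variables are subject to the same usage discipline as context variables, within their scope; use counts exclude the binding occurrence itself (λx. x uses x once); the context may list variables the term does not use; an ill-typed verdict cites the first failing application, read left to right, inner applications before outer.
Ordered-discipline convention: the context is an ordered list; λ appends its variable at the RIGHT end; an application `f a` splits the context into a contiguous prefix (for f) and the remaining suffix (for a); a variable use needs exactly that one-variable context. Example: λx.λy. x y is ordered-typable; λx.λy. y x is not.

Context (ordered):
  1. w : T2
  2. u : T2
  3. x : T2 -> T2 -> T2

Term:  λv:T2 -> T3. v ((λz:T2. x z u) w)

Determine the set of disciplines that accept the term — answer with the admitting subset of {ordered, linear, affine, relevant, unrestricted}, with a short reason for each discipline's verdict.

accepted by: linear, affine, relevant, unrestricted
use counts: w: 1, u: 1, x: 1, v (bound): 1, z (bound): 1
use order (left to right): v, x, z, u, w
typing: well-typed at (T2 -> T3) -> T3
ordered: ✗, use order v, x, z, u, w needs exchange
linear: ✓, single use per variable (w, u, x, v, z)
affine: ✓, at most one use each (w, u, x, v, z)
relevant: ✓, w, u, x, v, z: all used, weakening unneeded
unrestricted: ✓, typability at (T2 -> T3) -> T3 is all that's needed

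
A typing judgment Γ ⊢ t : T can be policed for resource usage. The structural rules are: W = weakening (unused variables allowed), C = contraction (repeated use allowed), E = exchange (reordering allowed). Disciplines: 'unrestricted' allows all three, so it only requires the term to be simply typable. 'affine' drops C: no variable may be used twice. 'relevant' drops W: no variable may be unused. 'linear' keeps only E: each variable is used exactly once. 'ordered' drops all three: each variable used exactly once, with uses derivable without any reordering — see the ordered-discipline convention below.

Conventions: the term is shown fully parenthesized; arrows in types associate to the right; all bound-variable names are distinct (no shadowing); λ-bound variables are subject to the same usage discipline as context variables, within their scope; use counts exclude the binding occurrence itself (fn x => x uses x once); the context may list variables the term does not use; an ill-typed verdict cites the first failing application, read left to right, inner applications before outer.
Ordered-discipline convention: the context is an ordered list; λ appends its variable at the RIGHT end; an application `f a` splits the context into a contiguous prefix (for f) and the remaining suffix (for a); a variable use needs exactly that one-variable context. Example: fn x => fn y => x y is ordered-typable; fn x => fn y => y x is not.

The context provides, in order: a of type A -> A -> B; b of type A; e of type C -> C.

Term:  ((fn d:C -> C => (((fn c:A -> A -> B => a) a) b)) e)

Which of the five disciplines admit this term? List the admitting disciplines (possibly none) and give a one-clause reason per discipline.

admitted by: unrestricted
usage: a: 2×, b: 1×, e: 1×, d (bound): 0×, c (bound): 0×
uses in reading order: a, a, b, e
typing: well-typed at A -> B
ordered ✗ (needs contraction — a ×2; needs weakening: d, c unused)
linear ✗ (needs contraction — a ×2; needs weakening: d, c unused)
affine ✗ (needs contraction — a ×2)
relevant ✗ (needs weakening: d, c unused)
unrestricted ✓ (type-checks (A -> B) and nothing is barred)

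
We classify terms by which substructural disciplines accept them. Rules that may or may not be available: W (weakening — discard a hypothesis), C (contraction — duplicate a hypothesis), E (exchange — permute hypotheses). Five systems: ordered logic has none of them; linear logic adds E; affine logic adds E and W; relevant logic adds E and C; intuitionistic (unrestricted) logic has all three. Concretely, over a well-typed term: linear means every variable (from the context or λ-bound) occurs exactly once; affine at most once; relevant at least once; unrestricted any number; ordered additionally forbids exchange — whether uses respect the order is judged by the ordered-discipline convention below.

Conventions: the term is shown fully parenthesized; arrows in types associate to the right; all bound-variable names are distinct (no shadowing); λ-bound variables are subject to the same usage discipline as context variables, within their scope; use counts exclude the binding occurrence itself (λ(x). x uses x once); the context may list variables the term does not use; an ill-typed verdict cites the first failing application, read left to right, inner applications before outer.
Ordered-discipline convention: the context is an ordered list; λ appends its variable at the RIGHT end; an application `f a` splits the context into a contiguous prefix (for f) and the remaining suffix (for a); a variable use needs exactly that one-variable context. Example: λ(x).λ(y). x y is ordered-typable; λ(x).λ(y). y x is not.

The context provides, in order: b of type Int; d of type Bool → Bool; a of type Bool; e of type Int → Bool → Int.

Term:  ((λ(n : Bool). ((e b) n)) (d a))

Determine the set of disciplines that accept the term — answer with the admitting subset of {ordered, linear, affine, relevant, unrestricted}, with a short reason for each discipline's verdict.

admitted by: linear, affine, relevant, unrestricted
counts: b=1; d=1; a=1; e=1; n (λ-bound)=1
left-to-right use order: e, b, n, d, a
typing: well-typed — term : Int
ordered: ✗ — no ordered split (uses run e, b, n, d, a)
linear: ✓ — single use per variable (b, d, a, e, n)
affine: ✓ — b, d, a, e, n: no repeats, contraction unneeded
relevant: ✓ — b, d, a, e, n: all used, weakening unneeded
unrestricted: ✓ — well-typed at Int; no restrictions here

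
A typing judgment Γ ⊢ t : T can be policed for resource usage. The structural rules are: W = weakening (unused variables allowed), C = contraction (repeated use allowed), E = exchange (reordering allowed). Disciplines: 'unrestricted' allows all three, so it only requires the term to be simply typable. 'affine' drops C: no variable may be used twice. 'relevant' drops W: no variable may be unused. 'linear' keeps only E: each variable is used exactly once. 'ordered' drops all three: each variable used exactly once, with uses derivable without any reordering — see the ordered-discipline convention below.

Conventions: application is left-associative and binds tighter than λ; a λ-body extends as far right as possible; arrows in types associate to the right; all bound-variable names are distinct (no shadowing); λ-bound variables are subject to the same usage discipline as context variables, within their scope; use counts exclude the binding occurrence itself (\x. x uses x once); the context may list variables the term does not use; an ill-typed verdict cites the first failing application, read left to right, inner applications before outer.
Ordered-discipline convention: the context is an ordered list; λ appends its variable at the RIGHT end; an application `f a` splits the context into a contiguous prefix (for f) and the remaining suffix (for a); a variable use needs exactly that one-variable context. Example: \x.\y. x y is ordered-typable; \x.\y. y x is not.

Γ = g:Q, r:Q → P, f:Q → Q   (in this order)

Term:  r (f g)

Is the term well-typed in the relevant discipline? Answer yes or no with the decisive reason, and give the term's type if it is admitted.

yes — at least one use each (g, r, f); term : P
use counts: g ×1; r ×1; f ×1
left-to-right use order: r, f, g
typing: well-typed at P
all disciplines: ordered ✗ · linear ✓ · affine ✓ · relevant ✓ · unrestricted ✓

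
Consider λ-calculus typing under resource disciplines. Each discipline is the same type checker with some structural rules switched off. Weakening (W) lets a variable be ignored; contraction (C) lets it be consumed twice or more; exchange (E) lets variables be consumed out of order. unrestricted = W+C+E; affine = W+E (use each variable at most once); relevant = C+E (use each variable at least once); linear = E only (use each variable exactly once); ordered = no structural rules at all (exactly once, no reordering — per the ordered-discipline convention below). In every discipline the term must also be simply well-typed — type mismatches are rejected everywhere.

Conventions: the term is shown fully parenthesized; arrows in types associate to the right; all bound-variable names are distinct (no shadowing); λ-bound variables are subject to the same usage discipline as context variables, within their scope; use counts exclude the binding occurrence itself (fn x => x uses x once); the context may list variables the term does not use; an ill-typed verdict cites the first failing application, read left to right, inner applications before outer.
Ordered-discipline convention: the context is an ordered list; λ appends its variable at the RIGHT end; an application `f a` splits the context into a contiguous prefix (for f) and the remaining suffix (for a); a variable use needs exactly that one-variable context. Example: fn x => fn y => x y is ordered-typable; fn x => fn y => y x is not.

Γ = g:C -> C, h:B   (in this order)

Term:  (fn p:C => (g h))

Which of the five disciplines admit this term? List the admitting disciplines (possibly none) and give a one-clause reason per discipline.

admitted in: none
use counts: g: 1×; h: 1×; p (bound): 0×
use order (left to right): g, h
typing: ill-typed: argument of type B where C is required
ordered ✗ (not simply typable)
linear ✗ (fails simple typing)
affine ✗ (a type mismatch blocks all five)
relevant ✗ (the type mismatch rejects it)
unrestricted ✗ (not simply typable)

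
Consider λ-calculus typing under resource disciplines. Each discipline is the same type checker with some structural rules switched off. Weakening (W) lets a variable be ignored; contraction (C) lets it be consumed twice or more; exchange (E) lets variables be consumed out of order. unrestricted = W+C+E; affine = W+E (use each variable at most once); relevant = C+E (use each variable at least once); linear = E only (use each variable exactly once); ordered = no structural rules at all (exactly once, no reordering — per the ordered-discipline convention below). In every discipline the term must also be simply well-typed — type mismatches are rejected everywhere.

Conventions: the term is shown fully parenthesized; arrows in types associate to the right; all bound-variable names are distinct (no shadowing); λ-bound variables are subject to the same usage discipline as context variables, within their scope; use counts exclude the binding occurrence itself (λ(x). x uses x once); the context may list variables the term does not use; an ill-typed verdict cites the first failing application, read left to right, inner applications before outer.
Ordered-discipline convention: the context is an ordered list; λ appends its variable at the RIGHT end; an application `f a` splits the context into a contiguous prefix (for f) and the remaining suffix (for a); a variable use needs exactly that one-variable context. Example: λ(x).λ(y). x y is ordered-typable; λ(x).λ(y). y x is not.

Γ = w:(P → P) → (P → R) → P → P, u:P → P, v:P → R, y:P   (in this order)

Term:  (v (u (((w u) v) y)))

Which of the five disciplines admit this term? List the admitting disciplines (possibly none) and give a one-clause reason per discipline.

accepted by: relevant, unrestricted
counts: w=1, u=2, v=2, y=1
order of uses: v, u, w, u, v, y
typing: ✓ — R
ordered ✗ (repeated use of u ×2, v ×2)
linear ✗ (repeated use of u ×2, v ×2)
affine ✗ (repeated use of u ×2, v ×2)
relevant ✓ (at least one use each (w, u, v, y))
unrestricted ✓ (typability at R is all that's needed)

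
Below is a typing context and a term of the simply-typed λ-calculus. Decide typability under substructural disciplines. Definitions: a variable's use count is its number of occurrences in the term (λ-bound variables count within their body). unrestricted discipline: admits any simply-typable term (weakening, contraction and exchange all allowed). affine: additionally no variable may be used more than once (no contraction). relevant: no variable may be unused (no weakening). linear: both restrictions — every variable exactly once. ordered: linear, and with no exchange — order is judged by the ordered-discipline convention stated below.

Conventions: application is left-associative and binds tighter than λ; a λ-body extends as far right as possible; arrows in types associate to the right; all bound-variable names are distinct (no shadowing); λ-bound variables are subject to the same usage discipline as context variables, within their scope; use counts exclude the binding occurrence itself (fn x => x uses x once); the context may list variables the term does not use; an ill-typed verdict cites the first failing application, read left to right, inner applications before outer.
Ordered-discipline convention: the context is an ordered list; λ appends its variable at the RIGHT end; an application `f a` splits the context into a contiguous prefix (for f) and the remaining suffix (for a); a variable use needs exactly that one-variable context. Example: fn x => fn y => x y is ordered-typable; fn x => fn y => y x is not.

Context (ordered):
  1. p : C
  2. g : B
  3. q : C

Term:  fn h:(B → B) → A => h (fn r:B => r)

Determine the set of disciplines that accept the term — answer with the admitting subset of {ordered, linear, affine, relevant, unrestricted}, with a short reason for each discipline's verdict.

admitted in: affine, unrestricted
use counts: p ×0, g ×0, q ×0, h (bound) ×1, r (bound) ×1
use order (left to right): h, r
typing: the term checks, with type ((B → B) → A) → A
ordered: ✗ — unused: p, g, q — weakening required
linear: ✗ — unused: p, g, q — weakening required
affine: ✓ — at most one use each (p, g, q, h, r)
relevant: ✗ — unused: p, g, q — weakening required
unrestricted: ✓ — type-checks (((B → B) → A) → A) and nothing is barred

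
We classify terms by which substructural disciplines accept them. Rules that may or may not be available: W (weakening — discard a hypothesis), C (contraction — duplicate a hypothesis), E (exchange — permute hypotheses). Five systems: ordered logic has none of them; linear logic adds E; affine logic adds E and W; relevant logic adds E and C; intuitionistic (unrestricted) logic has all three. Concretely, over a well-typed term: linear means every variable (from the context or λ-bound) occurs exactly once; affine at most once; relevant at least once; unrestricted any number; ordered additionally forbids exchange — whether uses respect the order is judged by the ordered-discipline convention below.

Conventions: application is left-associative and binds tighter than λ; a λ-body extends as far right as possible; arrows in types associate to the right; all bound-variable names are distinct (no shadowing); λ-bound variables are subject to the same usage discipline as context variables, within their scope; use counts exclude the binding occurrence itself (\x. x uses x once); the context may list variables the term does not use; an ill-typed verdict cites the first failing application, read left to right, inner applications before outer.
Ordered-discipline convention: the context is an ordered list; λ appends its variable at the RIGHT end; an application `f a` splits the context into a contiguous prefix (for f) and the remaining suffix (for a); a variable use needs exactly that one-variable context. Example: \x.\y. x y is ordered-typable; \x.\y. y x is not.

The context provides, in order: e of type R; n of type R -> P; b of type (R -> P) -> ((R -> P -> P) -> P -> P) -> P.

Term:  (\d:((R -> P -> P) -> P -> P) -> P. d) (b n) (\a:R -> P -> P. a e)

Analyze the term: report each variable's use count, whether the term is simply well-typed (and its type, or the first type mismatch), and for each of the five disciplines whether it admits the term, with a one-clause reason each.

use counts: e=1; n=1; b=1; d (λ-bound)=1; a (λ-bound)=1
uses in reading order: d, b, n, a, e
typing: ✓ — P
ordered: ✗ — use order d, b, n, a, e needs exchange
linear: ✓ — e, n, b, d, a: one use apiece
affine: ✓ — none of e, n, b, d, a used more than once
relevant: ✓ — e, n, b, d, a: all used, weakening unneeded
unrestricted: ✓ — typability at P is all that's needed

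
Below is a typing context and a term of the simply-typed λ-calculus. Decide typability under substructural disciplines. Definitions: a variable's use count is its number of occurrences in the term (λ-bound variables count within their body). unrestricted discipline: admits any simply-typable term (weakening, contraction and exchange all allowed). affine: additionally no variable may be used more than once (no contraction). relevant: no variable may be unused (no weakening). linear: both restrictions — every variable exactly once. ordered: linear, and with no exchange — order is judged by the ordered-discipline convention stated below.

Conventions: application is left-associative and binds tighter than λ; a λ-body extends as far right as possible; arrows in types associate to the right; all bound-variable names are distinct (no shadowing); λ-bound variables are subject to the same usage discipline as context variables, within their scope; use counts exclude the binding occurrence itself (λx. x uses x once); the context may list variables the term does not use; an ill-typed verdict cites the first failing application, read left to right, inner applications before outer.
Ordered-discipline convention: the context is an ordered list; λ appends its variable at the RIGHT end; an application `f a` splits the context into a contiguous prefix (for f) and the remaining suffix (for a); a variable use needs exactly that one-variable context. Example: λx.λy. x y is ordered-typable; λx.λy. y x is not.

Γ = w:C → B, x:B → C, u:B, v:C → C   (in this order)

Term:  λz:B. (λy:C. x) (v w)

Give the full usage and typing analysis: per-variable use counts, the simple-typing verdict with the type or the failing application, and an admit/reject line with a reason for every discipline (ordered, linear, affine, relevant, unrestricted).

variable uses: w ×1; x ×1; u ×0; v ×1; z (bound) ×0; y (bound) ×0
uses in reading order: x, v, w
typing: ill-typed: an application expects C but receives C → B
ordered: ✗, fails simple typing
linear: ✗, a type mismatch blocks all five
affine: ✗, the type mismatch rejects it
relevant: ✗, not simply typable
unrestricted: ✗, fails simple typing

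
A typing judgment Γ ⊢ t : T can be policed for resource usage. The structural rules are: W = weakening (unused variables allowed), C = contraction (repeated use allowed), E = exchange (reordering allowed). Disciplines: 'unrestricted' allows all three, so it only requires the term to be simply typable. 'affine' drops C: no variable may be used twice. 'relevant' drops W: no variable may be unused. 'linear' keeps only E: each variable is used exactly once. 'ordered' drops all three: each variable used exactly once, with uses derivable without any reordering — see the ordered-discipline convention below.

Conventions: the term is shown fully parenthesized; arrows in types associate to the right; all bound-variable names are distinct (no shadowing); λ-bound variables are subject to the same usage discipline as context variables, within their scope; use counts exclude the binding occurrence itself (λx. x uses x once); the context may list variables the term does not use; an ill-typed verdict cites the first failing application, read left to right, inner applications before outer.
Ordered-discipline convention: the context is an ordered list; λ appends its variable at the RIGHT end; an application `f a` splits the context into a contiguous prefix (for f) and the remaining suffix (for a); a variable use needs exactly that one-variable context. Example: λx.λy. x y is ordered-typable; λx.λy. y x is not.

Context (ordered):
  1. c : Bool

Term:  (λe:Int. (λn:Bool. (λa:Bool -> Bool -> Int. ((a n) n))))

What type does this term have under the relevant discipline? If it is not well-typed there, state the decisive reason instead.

not well-typed under relevant — c, e left unused
use counts: c=0, e (λ-bound)=0, n (λ-bound)=2, a (λ-bound)=1
order of uses: a, n, n
typing: well-typed at Int -> Bool -> (Bool -> Bool -> Int) -> Int
all disciplines: ordered ✗ | linear ✗ | affine ✗ | relevant ✗ | unrestricted ✓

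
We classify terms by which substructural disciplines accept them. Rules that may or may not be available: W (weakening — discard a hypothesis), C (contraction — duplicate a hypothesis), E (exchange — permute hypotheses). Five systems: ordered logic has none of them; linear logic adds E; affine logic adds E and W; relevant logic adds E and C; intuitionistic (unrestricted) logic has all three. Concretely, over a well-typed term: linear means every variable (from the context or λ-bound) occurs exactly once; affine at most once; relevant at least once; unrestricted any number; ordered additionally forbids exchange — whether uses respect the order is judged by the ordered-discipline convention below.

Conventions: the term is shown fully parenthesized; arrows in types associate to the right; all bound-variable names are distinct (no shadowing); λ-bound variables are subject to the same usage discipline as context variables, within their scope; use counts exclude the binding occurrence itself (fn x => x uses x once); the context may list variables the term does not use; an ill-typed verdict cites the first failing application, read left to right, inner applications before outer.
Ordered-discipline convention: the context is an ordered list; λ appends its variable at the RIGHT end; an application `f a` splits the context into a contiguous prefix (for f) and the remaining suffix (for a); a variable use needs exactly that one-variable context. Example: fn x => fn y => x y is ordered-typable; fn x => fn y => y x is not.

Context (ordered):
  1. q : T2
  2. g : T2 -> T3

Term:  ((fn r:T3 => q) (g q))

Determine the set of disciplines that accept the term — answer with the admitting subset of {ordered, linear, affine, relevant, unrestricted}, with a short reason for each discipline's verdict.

accepted by: unrestricted
use counts: q ×2, g ×1, r [bound] ×0
left-to-right use order: q, g, q
typing: the term checks, with type T2
ordered ✗ (uses contraction: q ×2; r never used (weakening))
linear ✗ (uses contraction: q ×2; r never used (weakening))
affine ✗ (uses contraction: q ×2)
relevant ✗ (r never used (weakening))
unrestricted ✓ (simply typable at T2; W, C, E all held)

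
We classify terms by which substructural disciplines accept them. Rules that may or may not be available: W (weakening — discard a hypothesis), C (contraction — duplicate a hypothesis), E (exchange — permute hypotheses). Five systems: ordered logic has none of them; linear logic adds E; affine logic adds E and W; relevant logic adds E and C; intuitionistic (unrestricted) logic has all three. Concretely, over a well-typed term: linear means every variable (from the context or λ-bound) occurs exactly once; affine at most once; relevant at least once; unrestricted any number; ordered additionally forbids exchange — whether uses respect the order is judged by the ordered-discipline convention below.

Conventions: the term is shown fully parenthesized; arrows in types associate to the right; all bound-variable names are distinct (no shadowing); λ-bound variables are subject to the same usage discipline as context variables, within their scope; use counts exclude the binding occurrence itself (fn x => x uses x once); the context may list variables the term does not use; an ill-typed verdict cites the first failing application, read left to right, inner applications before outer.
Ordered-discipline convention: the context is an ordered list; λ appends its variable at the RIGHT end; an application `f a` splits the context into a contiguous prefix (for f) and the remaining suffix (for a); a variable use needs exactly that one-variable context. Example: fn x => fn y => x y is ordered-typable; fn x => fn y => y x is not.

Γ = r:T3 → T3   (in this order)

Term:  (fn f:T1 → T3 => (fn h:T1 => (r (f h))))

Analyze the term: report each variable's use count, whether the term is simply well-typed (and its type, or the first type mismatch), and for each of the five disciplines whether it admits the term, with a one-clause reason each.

use counts: r: 1, f [bound]: 1, h [bound]: 1
left-to-right use order: r, f, h
typing: the term checks, with type (T1 → T3) → T1 → T3
ordered ✓ (single-use (r, f, h), ordered derivation ok)
linear ✓ (each of r, f, h used exactly once)
affine ✓ (at most one use each (r, f, h))
relevant ✓ (at least one use each (r, f, h))
unrestricted ✓ (well-typed at (T1 → T3) → T1 → T3; no restrictions here)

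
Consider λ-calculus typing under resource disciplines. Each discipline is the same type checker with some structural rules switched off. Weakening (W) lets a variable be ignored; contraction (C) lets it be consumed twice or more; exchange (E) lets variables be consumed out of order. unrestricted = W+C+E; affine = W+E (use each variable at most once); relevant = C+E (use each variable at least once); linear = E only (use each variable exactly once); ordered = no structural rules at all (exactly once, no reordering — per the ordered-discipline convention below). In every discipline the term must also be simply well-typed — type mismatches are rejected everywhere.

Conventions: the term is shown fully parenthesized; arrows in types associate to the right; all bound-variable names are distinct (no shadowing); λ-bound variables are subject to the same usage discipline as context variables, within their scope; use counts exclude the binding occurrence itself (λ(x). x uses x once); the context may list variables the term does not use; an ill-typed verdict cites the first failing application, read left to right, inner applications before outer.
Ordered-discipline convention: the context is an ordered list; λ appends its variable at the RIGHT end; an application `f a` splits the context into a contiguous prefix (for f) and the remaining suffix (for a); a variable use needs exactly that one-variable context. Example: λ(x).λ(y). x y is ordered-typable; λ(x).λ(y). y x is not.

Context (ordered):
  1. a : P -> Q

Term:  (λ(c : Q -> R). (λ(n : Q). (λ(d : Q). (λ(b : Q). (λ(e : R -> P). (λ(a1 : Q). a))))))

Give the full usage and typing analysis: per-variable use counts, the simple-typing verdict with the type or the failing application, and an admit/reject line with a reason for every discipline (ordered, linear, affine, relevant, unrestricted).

variable uses: a ×1, c (λ-bound) ×0, n (λ-bound) ×0, d (λ-bound) ×0, b (λ-bound) ×0, e (λ-bound) ×0, a1 (λ-bound) ×0
order of uses: a
typing: ✓ — (Q -> R) -> Q -> Q -> Q -> (R -> P) -> Q -> P -> Q
ordered ✗ (needs weakening: c, n, d, b, e, a1 unused)
linear ✗ (needs weakening: c, n, d, b, e, a1 unused)
affine ✓ (a, c, n, d, b, e, a1: no repeats, contraction unneeded)
relevant ✗ (needs weakening: c, n, d, b, e, a1 unused)
unrestricted ✓ (simply typable at (Q -> R) -> Q -> Q -> Q -> (R -> P) -> Q -> P -> Q; W, C, E all held)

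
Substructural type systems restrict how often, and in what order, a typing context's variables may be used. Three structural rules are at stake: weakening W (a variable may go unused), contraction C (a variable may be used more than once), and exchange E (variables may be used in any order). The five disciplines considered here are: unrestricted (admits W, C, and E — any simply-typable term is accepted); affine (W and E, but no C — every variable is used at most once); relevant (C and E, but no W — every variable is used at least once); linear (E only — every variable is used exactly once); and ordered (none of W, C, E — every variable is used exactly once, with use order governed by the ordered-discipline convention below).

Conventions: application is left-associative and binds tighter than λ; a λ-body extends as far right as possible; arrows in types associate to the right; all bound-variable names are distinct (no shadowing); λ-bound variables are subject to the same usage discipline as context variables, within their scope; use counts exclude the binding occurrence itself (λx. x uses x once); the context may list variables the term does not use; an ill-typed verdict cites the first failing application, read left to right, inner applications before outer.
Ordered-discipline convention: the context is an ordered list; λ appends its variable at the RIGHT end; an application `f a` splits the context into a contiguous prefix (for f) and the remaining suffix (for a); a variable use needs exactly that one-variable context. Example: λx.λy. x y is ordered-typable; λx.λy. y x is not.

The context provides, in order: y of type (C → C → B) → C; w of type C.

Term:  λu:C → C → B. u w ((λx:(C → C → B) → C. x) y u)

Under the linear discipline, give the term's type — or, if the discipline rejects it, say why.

not well-typed under linear — needs contraction — u ×2
use counts: y ×1, w ×1, u (λ-bound) ×2, x (λ-bound) ×1
uses in reading order: u, w, x, y, u
typing: well-typed — term : (C → C → B) → B
summary: ordered ✗, linear ✗, affine ✗, relevant ✓, unrestricted ✓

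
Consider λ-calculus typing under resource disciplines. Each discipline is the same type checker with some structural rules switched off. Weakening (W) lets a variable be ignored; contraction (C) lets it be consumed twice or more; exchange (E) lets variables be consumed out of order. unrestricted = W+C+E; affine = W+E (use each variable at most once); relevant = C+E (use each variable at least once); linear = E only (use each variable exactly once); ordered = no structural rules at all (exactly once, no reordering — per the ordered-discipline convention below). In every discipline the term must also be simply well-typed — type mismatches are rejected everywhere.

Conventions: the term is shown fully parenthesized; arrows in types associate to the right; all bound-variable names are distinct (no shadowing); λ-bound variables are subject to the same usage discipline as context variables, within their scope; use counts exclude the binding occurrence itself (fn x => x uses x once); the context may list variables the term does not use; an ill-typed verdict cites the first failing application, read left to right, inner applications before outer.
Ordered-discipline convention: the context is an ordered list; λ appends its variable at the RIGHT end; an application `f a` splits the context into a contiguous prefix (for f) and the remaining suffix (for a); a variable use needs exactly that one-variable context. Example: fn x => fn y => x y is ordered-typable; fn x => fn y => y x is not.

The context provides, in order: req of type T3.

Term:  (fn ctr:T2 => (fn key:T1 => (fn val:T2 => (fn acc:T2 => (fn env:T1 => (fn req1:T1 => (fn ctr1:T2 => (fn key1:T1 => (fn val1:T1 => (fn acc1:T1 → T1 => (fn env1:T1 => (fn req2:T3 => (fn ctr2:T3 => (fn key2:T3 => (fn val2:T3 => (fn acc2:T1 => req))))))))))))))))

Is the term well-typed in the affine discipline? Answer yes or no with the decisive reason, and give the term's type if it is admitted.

yes — at most one use each (req, ctr, key, val, acc, env, req1, ctr1, key1, val1, acc1, env1, req2, ctr2, key2, val2, acc2); term : T2 → T1 → T2 → T2 → T1 → T1 → T2 → T1 → T1 → (T1 → T1) → T1 → T3 → T3 → T3 → T3 → T1 → T3
usage: req=1; ctr (bound)=0; key (bound)=0; val (bound)=0; acc (bound)=0; env (bound)=0; req1 (bound)=0; ctr1 (bound)=0; key1 (bound)=0; val1 (bound)=0; acc1 (bound)=0; env1 (bound)=0; req2 (bound)=0; ctr2 (bound)=0; key2 (bound)=0; val2 (bound)=0; acc2 (bound)=0
left-to-right use order: req
typing: well-typed at T2 → T1 → T2 → T2 → T1 → T1 → T2 → T1 → T1 → (T1 → T1) → T1 → T3 → T3 → T3 → T3 → T1 → T3
across the five disciplines: ordered ✗, linear ✗, affine ✓, relevant ✗, unrestricted ✓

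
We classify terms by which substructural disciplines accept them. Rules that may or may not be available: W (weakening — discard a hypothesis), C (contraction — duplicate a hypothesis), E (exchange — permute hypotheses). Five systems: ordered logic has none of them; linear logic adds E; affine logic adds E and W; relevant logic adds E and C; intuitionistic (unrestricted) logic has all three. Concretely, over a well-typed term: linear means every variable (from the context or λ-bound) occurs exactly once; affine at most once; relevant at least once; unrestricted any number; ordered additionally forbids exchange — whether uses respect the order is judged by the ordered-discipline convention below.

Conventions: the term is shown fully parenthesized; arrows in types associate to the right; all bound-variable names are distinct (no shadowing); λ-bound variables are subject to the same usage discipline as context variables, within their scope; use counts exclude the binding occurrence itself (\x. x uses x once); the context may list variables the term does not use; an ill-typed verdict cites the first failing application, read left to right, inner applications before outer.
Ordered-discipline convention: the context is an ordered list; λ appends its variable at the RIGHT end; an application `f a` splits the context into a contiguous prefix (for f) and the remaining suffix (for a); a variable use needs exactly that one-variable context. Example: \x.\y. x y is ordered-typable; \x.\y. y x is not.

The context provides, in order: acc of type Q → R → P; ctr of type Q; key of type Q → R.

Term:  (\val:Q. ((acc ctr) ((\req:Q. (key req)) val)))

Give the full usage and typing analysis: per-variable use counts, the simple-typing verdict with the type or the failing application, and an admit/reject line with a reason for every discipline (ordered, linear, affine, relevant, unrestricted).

counts: acc=1, ctr=1, key=1, val [bound]=1, req [bound]=1
uses in reading order: acc, ctr, key, req, val
typing: ✓ — Q → P
ordered ✓ (acc, ctr, key, val, req once each; derivable with no W/C/E)
linear ✓ (exactly-once usage across acc, ctr, key, val, req)
affine ✓ (acc, ctr, key, val, req: no repeats, contraction unneeded)
relevant ✓ (at least one use each (acc, ctr, key, val, req))
unrestricted ✓ (simply typable at Q → P; W, C, E all held)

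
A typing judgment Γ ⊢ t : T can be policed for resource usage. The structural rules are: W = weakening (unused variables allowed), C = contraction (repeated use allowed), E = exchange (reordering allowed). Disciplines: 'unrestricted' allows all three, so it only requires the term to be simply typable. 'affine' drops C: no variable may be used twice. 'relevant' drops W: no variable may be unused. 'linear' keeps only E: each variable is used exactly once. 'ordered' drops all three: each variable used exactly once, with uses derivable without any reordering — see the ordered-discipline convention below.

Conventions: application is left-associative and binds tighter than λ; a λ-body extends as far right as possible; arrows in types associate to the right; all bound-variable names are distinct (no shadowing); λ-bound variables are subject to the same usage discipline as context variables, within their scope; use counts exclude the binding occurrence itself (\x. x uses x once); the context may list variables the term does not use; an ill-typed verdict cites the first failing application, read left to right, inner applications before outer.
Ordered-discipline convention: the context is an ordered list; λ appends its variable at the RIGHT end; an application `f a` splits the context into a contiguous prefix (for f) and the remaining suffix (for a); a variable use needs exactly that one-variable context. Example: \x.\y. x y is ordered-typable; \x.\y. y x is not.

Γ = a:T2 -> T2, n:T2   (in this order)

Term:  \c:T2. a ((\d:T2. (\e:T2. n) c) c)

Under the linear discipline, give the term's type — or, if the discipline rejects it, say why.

not well-typed under linear — needs contraction — c ×2; needs weakening: d, e unused
variable uses: a ×1, n ×1, c (bound) ×2, d (bound) ×0, e (bound) ×0
use order (left to right): a, n, c, c
typing: well-typed — term : T2 -> T2
per-discipline verdicts: ordered ✗ · linear ✗ · affine ✗ · relevant ✗ · unrestricted ✓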